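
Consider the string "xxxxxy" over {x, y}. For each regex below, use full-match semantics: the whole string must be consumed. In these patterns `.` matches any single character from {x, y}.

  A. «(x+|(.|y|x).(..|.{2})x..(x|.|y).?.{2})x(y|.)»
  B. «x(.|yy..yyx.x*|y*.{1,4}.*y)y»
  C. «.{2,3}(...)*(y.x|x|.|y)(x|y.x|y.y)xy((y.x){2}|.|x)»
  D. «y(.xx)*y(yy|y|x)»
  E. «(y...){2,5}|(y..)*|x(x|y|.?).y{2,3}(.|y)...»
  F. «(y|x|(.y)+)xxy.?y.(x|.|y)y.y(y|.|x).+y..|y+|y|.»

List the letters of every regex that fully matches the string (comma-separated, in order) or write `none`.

A

A → match
B → no match
C → no match
D → no match — must start with "y"
E → no match
F → no match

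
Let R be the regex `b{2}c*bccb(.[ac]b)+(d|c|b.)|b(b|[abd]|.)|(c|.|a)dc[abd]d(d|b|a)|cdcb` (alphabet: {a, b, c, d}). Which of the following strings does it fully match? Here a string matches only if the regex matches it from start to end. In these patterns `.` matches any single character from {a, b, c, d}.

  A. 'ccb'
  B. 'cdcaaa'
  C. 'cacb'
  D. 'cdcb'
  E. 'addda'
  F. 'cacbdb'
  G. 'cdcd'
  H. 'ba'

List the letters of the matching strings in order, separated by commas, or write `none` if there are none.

D, H

A → no match
B → no match
C → no match
D → match
E → no match
F → no match
G → no match
H → match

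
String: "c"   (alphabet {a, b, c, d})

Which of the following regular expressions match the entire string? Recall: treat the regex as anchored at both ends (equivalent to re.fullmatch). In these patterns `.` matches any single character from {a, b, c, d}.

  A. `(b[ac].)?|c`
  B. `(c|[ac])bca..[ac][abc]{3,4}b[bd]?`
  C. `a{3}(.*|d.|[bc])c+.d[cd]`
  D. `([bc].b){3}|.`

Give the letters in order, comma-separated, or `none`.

A → match
B → no match
C → no match — must start with "a"
D → match

A, D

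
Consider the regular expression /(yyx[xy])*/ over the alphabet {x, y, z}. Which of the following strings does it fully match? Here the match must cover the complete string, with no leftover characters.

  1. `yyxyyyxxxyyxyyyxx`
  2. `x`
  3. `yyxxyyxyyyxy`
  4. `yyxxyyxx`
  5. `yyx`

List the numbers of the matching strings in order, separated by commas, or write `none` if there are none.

3, 4

1 → no match
2 → no match
3 → match
4 → match
5 → no match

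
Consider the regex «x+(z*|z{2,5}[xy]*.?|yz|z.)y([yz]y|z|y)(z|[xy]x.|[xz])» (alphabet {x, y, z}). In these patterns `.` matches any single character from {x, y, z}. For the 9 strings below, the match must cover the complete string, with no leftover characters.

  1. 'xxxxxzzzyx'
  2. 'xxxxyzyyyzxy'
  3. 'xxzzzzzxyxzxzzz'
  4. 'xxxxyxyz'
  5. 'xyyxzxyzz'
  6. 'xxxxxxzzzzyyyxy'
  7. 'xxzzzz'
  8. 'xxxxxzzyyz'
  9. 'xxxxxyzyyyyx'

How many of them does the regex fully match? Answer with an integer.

2

1 → no match
2 → no match
3 → no match
4 → no match
5 → no match
6 → match
7 → no match
8 → match
9 → no match
Total matched: 2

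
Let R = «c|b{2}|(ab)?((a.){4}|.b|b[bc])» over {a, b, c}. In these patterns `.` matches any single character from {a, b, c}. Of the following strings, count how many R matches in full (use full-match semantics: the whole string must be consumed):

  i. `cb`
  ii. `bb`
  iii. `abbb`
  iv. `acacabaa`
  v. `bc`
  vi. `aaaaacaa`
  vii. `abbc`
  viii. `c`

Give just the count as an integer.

8

i → match
ii → match
iii → match
iv → match
v → match
vi → match
vii → match
viii → match
Total matched: 8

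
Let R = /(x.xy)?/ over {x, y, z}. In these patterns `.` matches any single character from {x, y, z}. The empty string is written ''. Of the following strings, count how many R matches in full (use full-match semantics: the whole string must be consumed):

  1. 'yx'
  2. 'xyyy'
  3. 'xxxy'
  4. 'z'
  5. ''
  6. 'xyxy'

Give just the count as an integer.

3

1 → no match
2 → no match
3 → match
4 → no match
5 → match
6 → match
Total matched: 3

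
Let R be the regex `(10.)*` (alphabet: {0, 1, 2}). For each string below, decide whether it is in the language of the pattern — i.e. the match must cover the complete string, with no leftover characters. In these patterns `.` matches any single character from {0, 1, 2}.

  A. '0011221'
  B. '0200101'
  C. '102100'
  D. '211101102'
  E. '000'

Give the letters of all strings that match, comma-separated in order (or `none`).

C

A → no match
B → no match
C → match
D → no match
E → no match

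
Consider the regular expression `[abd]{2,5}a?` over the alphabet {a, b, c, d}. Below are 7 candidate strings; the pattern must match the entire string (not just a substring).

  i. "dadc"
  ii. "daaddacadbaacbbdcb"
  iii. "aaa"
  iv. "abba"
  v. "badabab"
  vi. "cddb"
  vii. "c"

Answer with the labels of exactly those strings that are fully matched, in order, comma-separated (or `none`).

i → no match
ii → no match
iii → match
iv → match
v → no match
vi → no match
vii → no match

iii, iv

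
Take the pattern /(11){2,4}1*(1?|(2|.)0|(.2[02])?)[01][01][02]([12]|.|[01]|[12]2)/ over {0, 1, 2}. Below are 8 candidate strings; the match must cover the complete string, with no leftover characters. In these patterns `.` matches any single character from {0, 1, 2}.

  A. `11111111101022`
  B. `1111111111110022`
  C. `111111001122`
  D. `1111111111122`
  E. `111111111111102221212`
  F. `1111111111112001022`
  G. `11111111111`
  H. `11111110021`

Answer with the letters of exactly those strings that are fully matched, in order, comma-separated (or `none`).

A → match
B → match
C → match
D → match
E → no match
F → match
G → no match
H → match

A, B, C, D, F, H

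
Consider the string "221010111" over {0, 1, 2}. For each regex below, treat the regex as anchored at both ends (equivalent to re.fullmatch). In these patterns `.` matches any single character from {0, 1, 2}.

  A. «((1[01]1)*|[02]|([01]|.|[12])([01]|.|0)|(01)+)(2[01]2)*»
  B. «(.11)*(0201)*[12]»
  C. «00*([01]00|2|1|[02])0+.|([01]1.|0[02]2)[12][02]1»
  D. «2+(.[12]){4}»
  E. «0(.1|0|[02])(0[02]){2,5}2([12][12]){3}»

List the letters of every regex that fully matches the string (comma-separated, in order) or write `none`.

A → no match
B → no match
C → no match
D → match
E → no match — must start with "0"

D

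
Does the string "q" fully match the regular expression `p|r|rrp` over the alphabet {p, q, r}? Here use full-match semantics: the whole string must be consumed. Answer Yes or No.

No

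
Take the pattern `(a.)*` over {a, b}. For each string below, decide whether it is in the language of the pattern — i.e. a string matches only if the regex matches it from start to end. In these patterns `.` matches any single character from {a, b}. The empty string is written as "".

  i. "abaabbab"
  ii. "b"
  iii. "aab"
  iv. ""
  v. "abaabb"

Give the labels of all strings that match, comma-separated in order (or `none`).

iv

i → no match
ii → no match
iii → no match
iv → match
v → no match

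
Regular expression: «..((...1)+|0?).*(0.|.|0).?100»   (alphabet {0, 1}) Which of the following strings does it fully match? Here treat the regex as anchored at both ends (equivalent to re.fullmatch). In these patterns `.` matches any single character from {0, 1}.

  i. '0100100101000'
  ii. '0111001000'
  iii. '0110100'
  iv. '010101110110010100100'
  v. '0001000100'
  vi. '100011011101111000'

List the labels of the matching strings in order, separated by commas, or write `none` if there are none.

i → no match — must end with '100'
ii → no match — must end with '100'
iii → match
iv → match
v → match
vi → no match — must end with '100'

iii, iv, v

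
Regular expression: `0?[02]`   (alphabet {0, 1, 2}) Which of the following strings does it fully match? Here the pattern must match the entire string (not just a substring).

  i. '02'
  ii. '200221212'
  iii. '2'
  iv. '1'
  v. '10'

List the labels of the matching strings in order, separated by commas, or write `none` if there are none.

i → match
ii → no match
iii → match
iv → no match
v → no match

i, iii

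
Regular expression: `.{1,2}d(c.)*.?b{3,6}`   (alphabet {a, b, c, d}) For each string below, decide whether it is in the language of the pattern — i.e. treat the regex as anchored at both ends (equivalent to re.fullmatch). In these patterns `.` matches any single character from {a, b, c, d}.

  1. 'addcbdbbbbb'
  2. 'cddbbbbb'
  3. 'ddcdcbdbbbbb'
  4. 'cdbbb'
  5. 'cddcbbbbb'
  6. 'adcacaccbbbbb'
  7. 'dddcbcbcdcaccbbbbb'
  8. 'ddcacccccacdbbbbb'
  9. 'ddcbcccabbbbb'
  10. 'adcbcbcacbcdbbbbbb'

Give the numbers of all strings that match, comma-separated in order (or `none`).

1 → match
2 → match
3 → match
4 → match
5 → match
6 → match
7 → match
8 → match
9 → match
10 → match

1, 2, 3, 4, 5, 6, 7, 8, 9, 10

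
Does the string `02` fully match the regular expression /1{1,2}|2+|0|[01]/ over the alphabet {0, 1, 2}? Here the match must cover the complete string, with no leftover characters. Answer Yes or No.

No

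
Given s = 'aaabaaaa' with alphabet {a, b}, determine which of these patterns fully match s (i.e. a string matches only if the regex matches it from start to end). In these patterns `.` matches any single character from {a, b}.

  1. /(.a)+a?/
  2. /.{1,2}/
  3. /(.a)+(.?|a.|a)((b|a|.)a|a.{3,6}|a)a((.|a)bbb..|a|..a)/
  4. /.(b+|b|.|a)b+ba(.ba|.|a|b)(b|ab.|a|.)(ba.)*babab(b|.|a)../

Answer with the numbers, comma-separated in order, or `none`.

1 → no match
2 → no match
3 → match
4 → no match

3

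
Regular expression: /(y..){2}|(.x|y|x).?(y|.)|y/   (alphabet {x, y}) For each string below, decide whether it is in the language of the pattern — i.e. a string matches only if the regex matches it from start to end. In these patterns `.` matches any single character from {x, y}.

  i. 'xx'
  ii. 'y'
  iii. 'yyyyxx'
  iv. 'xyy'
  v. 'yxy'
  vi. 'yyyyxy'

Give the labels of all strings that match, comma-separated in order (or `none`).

i → match
ii → match
iii → match
iv → match
v → match
vi → match

i, ii, iii, iv, v, vi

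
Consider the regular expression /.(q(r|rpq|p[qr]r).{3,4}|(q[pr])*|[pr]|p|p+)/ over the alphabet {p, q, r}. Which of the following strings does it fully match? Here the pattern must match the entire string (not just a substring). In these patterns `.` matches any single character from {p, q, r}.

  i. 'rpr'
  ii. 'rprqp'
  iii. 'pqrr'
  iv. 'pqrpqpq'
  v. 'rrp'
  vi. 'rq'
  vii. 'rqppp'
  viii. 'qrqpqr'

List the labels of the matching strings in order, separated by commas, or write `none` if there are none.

i → no match
ii → no match
iii → no match
iv → match
v → no match
vi → no match
vii → no match
viii → no match

iv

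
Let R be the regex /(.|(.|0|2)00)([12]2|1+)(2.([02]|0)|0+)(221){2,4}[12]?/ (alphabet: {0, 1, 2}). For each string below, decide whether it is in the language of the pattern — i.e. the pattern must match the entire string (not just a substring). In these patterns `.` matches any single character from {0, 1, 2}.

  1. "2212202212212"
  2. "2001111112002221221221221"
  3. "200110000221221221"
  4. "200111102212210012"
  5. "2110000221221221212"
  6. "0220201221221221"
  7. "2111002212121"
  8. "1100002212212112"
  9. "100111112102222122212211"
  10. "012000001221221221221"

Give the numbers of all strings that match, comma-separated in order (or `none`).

3

1 → no match
2 → no match
3 → match
4 → no match
5 → no match
6 → no match
7 → no match
8 → no match
9 → no match
10 → no match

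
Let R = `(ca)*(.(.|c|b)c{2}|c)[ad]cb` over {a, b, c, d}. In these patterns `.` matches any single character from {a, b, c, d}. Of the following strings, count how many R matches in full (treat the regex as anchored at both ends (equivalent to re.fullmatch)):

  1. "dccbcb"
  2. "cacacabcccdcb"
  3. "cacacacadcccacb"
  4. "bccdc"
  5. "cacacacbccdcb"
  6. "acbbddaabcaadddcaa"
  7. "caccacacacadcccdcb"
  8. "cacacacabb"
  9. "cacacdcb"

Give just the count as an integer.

4

1 → no match
2 → match
3 → match
4 → no match — must end with "cb"
5 → match
6 → no match — must end with "cb"
7 → no match
8 → no match — must end with "cb"
9 → match
Total matched: 4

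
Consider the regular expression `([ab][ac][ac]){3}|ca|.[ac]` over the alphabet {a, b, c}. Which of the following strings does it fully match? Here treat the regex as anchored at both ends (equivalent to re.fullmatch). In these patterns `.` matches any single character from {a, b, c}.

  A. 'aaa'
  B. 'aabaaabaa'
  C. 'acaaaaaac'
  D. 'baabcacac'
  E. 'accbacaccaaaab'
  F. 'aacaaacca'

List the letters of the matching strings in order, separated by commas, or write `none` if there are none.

A → no match
B → no match
C → match
D → no match
E → no match
F → no match

C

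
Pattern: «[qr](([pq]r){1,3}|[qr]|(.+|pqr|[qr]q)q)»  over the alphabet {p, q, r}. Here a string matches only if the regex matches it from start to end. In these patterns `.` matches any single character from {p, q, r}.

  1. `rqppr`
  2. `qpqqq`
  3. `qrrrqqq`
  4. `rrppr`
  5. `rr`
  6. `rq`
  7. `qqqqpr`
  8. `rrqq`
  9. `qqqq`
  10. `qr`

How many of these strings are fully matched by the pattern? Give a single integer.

7

1 → no match
2 → match
3 → match
4 → no match
5 → match
6 → match
7 → no match
8 → match
9 → match
10 → match
Total matched: 7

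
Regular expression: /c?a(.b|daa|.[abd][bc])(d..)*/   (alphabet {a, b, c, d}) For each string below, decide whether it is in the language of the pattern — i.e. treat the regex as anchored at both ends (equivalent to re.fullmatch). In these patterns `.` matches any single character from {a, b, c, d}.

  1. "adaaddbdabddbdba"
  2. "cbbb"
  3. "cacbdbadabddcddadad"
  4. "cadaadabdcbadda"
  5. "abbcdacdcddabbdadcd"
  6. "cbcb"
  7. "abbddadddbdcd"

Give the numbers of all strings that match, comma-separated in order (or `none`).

1, 3

1 → match
2 → no match
3 → match
4 → no match
5 → no match
6 → no match
7 → no match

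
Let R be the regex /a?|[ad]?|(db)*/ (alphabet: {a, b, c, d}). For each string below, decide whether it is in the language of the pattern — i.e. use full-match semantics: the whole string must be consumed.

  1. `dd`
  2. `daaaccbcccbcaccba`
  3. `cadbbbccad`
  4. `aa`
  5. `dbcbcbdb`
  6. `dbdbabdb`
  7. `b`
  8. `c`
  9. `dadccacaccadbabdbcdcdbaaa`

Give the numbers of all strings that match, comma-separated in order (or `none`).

none

1. `dd` → no match
2 → no match
3. `cadbbbccad` → no match
4. `aa` → no match
5. `dbcbcbdb` → no match
6. `dbdbabdb` → no match
7. `b` → no match
8. `c` → no match
9 → no match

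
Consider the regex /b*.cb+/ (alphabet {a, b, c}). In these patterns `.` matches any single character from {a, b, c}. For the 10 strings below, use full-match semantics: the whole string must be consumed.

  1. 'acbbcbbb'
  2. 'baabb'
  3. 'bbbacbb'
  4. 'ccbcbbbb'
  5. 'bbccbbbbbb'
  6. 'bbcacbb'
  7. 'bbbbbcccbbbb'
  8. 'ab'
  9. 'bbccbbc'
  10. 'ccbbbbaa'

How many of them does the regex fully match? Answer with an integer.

2

1 → no match
2 → no match
3 → match
4 → no match
5 → match
6 → no match
7 → no match
8 → no match
9 → no match — must end with 'b'
10 → no match — must end with 'b'
Total matched: 2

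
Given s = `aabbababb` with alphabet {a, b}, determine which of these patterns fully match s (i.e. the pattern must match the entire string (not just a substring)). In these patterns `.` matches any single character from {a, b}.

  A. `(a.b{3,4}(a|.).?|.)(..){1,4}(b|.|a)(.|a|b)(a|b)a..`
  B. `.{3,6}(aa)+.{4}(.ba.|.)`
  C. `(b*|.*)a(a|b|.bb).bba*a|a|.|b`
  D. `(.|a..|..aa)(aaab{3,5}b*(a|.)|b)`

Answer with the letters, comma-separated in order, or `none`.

A

A → match
B → no match
C → no match
D → no match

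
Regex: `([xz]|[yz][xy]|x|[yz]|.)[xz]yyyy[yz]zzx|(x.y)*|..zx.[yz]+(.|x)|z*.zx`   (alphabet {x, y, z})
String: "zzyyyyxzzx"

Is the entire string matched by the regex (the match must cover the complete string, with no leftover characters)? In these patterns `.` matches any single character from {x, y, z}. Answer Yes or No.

No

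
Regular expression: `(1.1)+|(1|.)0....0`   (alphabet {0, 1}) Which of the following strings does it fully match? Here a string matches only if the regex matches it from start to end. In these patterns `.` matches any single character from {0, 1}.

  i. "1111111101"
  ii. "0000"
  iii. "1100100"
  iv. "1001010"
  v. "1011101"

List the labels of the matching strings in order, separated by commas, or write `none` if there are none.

iv

i. "1111111101" → no match
ii. "0000" → no match
iii. "1100100" → no match
iv. "1001010" → match
v. "1011101" → no match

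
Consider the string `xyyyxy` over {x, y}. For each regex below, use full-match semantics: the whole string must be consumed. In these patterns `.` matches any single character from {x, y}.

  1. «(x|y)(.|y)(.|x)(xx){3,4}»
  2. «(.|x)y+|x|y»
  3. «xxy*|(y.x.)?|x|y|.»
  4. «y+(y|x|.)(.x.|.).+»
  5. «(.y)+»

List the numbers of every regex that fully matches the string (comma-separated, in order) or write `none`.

1 → no match — must end with `xx`
2 → no match
3 → no match
4 → no match — must start with `y`
5 → match

5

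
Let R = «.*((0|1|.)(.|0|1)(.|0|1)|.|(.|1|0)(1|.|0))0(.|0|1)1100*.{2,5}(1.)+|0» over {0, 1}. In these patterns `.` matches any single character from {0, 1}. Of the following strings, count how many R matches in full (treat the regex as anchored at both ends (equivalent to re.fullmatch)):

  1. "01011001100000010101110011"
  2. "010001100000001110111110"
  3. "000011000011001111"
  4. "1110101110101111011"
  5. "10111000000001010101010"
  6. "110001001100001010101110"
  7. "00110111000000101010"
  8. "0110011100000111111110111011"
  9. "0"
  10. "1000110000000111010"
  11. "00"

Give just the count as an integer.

9

1 → no match
2 → match
3 → match
4 → match
5 → match
6 → match
7 → match
8 → match
9 → match
10 → match
11 → no match
Total matched: 9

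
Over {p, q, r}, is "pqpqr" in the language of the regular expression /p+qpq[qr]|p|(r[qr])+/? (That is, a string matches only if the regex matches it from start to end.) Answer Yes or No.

Yes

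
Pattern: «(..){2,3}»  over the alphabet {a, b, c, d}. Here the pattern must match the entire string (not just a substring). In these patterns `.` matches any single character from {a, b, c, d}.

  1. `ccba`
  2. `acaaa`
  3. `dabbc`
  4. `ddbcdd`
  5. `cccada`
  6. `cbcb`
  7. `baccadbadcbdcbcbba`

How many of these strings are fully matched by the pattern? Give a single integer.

1 → match
2 → no match
3 → no match
4 → match
5 → match
6 → match
7 → no match
Total matched: 4

4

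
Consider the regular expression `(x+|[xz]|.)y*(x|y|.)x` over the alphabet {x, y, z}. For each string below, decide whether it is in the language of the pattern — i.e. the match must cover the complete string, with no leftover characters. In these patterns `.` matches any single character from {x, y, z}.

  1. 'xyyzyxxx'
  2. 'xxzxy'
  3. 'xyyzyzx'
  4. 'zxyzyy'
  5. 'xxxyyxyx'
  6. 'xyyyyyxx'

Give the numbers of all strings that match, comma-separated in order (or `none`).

6

1. 'xyyzyxxx' → no match
2. 'xxzxy' → no match — must end with 'x'
3. 'xyyzyzx' → no match
4. 'zxyzyy' → no match — must end with 'x'
5. 'xxxyyxyx' → no match
6. 'xyyyyyxx' → match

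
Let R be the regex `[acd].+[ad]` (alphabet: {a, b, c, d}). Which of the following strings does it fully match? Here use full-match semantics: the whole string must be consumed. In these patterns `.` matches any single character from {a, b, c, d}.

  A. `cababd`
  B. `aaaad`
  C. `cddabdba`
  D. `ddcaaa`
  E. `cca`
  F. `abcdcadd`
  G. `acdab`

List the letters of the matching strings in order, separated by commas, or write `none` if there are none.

A → match
B → match
C → match
D → match
E → match
F → match
G → no match

A, B, C, D, E, F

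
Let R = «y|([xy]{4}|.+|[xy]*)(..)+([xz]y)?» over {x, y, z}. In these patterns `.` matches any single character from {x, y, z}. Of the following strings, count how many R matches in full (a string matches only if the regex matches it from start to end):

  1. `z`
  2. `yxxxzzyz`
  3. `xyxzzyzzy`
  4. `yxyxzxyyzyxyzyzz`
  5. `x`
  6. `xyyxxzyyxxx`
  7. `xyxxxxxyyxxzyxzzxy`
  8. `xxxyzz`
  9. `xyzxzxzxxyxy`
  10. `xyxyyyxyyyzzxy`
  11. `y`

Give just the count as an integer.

1. `z` → no match
2. `yxxxzzyz` → match
3. `xyxzzyzzy` → match
4 → match
5. `x` → no match
6. `xyyxxzyyxxx` → match
7 → match
8. `xxxyzz` → match
9. `xyzxzxzxxyxy` → match
10 → match
11. `y` → match
Total matched: 9

9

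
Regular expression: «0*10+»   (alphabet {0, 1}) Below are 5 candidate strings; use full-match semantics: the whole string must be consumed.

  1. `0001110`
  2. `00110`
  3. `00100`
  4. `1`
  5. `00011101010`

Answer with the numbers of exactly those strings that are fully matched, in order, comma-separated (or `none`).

3

1 → no match
2 → no match
3 → match
4 → no match — must end with `0`
5 → no match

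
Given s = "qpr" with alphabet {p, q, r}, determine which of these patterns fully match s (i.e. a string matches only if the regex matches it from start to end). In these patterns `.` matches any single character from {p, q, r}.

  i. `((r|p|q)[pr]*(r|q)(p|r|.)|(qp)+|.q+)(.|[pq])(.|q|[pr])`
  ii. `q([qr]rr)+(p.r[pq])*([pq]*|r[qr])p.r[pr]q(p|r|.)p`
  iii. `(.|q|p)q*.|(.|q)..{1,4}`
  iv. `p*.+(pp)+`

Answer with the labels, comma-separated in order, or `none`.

iii

i → no match
ii → no match — must end with "p"
iii → match
iv → no match — must end with "pp"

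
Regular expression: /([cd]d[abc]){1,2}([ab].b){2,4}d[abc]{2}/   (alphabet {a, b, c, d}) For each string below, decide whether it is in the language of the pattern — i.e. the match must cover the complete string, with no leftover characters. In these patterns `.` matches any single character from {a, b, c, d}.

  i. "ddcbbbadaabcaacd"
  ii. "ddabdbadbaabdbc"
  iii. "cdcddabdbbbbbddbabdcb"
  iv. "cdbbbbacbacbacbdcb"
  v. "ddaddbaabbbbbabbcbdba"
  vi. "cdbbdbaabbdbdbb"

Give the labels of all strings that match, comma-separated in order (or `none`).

i → no match
ii → match
iii → no match
iv → match
v → match
vi → match

ii, iv, v, vi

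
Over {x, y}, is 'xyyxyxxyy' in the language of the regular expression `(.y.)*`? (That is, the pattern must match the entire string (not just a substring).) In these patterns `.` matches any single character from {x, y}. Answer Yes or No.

Yes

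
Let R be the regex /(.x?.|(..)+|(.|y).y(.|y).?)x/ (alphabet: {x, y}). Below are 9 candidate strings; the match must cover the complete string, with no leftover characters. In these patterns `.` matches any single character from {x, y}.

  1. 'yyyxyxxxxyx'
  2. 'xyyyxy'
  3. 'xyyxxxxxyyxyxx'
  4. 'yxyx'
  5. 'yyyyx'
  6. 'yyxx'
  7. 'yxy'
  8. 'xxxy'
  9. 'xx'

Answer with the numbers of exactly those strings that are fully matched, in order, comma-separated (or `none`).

1, 4, 5

1 → match
2 → no match — must end with 'x'
3 → no match
4 → match
5 → match
6 → no match
7 → no match — must end with 'x'
8 → no match — must end with 'x'
9 → no match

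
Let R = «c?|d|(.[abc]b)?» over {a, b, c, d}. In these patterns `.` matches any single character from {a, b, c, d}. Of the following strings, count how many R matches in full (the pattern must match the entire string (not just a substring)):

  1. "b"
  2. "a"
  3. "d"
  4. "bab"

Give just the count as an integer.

2

1 → no match
2 → no match
3 → match
4 → match
Total matched: 2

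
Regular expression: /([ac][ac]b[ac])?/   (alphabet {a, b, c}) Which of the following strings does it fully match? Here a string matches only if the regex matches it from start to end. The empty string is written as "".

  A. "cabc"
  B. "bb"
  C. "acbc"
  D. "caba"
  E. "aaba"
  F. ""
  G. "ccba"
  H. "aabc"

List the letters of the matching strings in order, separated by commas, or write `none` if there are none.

A, C, D, E, F, G, H

A → match
B → no match
C → match
D → match
E → match
F → match
G → match
H → match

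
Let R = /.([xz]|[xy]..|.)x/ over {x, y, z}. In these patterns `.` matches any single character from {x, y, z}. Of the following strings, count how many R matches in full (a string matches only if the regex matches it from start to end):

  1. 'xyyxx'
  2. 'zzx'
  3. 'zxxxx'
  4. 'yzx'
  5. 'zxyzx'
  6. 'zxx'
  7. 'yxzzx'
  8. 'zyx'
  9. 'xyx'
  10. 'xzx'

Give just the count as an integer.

1 → match
2 → match
3 → match
4 → match
5 → match
6 → match
7 → match
8 → match
9 → match
10 → match
Total matched: 10

10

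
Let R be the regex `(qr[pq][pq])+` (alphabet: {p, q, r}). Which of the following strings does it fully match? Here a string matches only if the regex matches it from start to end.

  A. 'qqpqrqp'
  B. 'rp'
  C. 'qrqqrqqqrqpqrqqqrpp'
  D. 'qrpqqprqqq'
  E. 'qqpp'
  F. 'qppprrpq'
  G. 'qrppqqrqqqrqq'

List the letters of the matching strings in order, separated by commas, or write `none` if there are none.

A → no match — must start with 'qr'
B → no match — must start with 'qr'
C → no match
D → no match
E → no match — must start with 'qr'
F → no match — must start with 'qr'
G → no match

none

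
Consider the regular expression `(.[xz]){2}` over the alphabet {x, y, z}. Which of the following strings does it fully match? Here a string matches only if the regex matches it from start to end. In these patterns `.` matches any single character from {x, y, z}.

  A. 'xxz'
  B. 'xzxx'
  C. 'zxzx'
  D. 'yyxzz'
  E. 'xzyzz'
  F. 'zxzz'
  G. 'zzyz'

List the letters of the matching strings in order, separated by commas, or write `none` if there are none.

A → no match
B → match
C → match
D → no match
E → no match
F → match
G → match

B, C, F, G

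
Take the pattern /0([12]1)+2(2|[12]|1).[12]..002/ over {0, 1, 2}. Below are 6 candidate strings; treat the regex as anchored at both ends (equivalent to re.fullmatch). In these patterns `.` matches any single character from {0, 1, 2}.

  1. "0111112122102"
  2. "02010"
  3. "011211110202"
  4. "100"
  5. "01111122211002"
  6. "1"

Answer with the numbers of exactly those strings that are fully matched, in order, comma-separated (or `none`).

1 → no match — must end with "002"
2 → no match — must end with "002"
3 → no match — must end with "002"
4 → no match — must start with "0"
5 → no match
6 → no match — must start with "0"

none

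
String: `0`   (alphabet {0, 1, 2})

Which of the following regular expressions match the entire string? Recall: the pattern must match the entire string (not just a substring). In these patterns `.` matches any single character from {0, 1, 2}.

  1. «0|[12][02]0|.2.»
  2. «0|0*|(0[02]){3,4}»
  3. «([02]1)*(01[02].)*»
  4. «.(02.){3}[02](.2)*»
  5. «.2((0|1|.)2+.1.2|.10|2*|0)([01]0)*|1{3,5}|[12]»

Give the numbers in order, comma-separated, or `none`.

1 → match
2 → match
3 → no match
4 → no match
5 → no match

1, 2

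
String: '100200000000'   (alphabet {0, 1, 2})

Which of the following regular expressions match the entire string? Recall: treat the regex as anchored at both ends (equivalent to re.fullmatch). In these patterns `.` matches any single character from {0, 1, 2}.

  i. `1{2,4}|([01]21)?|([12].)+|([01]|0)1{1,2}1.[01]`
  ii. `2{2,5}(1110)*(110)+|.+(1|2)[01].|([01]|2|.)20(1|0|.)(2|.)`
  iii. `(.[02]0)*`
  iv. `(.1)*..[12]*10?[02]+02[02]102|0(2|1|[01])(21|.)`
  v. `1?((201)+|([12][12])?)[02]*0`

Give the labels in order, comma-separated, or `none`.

i → no match
ii → no match
iii → match
iv → no match
v → match

iii, v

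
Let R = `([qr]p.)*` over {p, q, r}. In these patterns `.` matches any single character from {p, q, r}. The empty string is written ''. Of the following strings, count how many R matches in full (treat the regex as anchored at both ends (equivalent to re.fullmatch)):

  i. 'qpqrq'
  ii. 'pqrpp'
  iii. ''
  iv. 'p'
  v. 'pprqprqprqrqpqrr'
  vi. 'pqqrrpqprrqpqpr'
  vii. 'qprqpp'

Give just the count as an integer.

2

i → no match
ii → no match
iii → match
iv → no match
v → no match
vi → no match
vii → match
Total matched: 2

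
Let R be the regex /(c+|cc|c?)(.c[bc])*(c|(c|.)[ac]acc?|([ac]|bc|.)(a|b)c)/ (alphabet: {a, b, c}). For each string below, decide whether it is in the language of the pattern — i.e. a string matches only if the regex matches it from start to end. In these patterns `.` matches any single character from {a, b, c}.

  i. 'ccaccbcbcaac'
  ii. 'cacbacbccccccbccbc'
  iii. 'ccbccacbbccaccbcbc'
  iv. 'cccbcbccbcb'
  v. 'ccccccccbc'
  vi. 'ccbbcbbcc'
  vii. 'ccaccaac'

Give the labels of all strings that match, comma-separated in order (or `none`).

i, iii, v, vii

i → match
ii → no match
iii → match
iv → no match
v → match
vi → no match
vii → match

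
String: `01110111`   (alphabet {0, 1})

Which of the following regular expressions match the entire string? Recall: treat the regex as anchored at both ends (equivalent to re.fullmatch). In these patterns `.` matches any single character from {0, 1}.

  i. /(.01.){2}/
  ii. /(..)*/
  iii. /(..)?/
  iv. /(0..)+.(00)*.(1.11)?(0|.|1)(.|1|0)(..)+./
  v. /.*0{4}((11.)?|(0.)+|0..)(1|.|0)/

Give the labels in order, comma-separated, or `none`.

ii

i → no match
ii → match
iii → no match
iv → no match
v → no match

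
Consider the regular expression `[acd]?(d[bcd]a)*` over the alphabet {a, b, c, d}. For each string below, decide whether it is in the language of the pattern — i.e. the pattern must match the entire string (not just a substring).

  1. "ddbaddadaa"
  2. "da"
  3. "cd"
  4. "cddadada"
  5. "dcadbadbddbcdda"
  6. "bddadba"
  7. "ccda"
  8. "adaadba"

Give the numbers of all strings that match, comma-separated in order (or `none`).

none

1 → no match
2 → no match
3 → no match
4 → no match
5 → no match
6 → no match
7 → no match
8 → no match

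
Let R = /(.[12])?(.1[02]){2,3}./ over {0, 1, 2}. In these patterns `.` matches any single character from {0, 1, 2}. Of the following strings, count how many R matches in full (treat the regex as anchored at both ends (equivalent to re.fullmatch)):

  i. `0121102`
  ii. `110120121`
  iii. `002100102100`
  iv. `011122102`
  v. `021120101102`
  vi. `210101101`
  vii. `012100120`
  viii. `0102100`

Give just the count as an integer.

i → match
ii → match
iii → no match
iv → match
v → match
vi → match
vii → match
viii → match
Total matched: 7

7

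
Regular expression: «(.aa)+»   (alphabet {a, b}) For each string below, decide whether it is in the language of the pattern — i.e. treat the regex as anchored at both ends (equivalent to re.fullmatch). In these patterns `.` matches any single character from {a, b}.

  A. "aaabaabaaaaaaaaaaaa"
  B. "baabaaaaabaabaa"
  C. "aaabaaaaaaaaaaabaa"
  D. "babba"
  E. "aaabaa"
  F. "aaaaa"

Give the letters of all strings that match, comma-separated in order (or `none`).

A → no match
B → match
C → match
D → no match — must end with "aa"
E → match
F → no match

B, C, E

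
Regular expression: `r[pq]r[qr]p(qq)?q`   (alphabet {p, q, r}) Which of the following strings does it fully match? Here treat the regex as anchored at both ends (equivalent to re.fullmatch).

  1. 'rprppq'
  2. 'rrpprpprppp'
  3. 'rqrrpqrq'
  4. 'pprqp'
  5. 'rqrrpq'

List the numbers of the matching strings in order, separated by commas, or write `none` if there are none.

5

1. 'rprppq' → no match
2. 'rrpprpprppp' → no match — must end with 'q'
3. 'rqrrpqrq' → no match
4. 'pprqp' → no match — must start with 'r'
5. 'rqrrpq' → match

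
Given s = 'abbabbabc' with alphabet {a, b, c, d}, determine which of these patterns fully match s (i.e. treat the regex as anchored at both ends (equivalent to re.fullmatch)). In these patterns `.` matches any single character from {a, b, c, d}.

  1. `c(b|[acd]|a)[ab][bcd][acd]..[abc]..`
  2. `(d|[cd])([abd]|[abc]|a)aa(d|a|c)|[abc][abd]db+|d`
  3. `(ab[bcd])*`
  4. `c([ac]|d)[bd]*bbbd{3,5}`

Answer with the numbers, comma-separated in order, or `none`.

3

1 → no match — must start with 'c'
2 → no match
3 → match
4 → no match — must start with 'c'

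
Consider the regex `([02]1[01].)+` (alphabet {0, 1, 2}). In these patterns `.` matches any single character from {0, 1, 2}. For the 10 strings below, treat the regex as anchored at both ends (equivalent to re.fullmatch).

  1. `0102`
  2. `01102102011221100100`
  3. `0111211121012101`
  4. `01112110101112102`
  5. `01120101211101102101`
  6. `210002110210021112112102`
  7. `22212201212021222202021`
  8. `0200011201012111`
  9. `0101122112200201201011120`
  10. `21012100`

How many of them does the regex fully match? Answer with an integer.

1 → match
2 → match
3 → match
4 → no match
5 → match
6 → no match
7 → no match
8 → no match
9 → no match
10 → match
Total matched: 5

5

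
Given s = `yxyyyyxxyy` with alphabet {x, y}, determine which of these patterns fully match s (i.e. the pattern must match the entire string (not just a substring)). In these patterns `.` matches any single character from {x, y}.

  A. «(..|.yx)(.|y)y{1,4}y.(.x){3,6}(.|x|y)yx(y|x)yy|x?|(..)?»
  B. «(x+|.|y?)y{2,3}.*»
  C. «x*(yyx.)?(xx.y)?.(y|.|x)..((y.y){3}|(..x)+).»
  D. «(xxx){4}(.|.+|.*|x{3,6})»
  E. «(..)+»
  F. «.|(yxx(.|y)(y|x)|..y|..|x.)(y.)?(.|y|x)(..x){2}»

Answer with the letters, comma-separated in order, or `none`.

A → no match
B → no match
C → no match
D → no match — must start with `xxx`
E → match
F → no match

E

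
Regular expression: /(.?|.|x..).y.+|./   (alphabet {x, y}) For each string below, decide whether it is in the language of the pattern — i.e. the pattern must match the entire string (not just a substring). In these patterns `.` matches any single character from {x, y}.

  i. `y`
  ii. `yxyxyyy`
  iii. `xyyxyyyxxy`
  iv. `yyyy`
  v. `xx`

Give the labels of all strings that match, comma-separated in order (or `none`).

i, ii, iii, iv

i → match
ii → match
iii → match
iv → match
v → no match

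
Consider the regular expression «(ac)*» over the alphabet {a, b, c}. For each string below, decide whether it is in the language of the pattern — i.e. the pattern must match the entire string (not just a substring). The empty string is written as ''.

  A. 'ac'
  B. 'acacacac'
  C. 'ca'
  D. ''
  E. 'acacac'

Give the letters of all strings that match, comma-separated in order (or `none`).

A, B, D, E

A → match
B → match
C → no match
D → match
E → match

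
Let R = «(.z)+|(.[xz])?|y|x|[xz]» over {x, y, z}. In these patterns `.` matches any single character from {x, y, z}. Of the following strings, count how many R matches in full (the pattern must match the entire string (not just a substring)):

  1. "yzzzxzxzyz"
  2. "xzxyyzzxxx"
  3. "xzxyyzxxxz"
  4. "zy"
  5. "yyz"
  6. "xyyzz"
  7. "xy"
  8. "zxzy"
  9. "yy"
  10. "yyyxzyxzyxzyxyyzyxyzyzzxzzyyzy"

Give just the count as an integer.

1

1 → match
2 → no match
3 → no match
4 → no match
5 → no match
6 → no match
7 → no match
8 → no match
9 → no match
10 → no match
Total matched: 1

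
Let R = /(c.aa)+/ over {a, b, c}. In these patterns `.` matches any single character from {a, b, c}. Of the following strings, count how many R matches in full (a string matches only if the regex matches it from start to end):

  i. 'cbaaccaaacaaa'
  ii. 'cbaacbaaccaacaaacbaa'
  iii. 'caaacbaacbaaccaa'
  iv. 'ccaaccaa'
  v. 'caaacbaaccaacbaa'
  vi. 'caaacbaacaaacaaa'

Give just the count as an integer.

5

i → no match
ii → match
iii → match
iv → match
v → match
vi → match
Total matched: 5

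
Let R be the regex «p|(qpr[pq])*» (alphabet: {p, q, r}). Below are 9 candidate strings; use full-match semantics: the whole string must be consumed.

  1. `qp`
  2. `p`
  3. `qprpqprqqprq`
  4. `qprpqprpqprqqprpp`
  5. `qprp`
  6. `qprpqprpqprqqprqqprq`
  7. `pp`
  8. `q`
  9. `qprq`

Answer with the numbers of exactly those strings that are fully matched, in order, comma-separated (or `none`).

2, 3, 5, 6, 9

1 → no match
2 → match
3 → match
4 → no match
5 → match
6 → match
7 → no match
8 → no match
9 → match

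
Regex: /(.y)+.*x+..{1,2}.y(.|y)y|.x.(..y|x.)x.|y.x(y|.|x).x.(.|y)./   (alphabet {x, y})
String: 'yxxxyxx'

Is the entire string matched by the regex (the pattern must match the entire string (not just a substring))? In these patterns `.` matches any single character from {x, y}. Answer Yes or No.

Yes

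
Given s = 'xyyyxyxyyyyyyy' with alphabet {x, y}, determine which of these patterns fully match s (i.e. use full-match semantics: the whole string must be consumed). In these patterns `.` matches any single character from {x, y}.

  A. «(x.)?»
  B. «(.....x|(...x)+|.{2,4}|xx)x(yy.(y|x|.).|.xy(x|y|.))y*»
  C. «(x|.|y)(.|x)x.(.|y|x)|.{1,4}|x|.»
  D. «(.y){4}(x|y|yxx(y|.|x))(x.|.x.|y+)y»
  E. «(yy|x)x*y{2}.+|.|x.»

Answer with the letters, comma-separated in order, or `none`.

B, D, E

A → no match
B → match
C → no match
D → match
E → match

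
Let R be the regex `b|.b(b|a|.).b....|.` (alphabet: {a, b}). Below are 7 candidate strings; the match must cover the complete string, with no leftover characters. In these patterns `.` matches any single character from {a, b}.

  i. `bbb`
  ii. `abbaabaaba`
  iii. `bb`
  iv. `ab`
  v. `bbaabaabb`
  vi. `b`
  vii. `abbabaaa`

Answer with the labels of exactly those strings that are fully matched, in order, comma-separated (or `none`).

v, vi

i → no match
ii → no match
iii → no match
iv → no match
v → match
vi → match
vii → no match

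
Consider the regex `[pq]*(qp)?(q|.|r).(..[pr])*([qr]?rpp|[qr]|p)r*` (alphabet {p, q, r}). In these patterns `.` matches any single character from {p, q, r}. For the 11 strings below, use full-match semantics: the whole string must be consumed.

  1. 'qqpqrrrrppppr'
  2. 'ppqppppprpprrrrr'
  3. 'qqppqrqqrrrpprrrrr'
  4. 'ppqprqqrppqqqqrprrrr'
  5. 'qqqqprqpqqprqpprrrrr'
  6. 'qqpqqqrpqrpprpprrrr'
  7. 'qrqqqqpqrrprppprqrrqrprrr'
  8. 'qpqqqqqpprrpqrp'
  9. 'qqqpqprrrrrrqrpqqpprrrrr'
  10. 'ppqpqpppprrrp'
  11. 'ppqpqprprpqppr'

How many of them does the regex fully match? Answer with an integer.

1 → match
2 → match
3 → match
4 → no match
5 → match
6 → match
7 → no match
8 → match
9 → match
10 → match
11 → match
Total matched: 9

9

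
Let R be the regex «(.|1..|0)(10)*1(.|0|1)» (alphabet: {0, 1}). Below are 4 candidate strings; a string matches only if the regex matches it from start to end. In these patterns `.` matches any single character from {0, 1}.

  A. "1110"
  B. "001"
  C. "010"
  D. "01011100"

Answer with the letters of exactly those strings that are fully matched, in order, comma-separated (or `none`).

C

A → no match
B → no match
C → match
D → no match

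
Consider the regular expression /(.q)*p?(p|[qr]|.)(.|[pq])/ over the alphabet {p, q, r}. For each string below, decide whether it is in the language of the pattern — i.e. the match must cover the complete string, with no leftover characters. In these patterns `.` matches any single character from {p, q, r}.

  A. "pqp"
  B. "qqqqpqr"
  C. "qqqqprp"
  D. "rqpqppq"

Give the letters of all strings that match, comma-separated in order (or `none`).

A, B, C, D

A → match
B → match
C → match
D → match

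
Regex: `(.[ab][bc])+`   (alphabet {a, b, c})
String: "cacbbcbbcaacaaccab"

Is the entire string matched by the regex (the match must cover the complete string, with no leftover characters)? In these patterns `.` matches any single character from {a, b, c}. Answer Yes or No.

Yes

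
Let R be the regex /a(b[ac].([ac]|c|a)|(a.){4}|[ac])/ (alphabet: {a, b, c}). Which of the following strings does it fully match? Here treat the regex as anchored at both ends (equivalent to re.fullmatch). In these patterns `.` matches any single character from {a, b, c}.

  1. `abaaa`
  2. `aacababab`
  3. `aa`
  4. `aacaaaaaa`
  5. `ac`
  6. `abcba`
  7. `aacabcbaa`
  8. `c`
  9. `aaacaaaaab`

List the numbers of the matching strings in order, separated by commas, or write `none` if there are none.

1, 2, 3, 4, 5, 6

1 → match
2 → match
3 → match
4 → match
5 → match
6 → match
7 → no match
8 → no match — must start with `a`
9 → no match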